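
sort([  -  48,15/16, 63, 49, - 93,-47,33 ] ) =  [ - 93, - 48,-47, 15/16,33,49,  63]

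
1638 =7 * 234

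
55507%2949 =2425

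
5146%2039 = 1068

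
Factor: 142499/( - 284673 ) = - 3^( - 1 ) * 7^1*31^( - 1 )*3061^( - 1 )*20357^1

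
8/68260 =2/17065  =  0.00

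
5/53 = 5/53 = 0.09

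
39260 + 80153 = 119413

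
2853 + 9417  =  12270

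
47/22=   47/22 = 2.14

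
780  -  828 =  -48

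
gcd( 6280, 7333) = 1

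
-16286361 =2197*(  -  7413)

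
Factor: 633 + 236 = 11^1*79^1  =  869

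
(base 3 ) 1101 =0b100101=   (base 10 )37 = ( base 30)17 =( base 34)13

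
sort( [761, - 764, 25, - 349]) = [ - 764 , - 349, 25, 761 ] 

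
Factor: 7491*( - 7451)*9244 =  - 515957936604 = - 2^2*3^1 * 11^1 *227^1*2311^1*7451^1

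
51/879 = 17/293 = 0.06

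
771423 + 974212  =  1745635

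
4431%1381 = 288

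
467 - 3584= -3117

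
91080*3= 273240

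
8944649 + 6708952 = 15653601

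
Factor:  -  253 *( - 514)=130042   =  2^1*11^1*23^1*257^1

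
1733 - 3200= - 1467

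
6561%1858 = 987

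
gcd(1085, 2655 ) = 5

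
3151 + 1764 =4915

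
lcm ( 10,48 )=240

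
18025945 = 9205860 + 8820085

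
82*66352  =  5440864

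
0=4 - 4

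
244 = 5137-4893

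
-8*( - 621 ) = 4968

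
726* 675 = 490050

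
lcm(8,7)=56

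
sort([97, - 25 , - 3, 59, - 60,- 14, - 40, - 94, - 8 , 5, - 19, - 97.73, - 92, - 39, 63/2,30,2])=[ - 97.73, - 94 , - 92, - 60, - 40, -39 , - 25,- 19 , - 14, - 8, - 3,2,5, 30, 63/2,59,97 ]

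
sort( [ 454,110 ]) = [ 110,  454] 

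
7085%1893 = 1406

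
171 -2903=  - 2732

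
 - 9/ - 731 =9/731 = 0.01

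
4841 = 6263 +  - 1422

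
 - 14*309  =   - 4326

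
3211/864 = 3+619/864 = 3.72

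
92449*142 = 13127758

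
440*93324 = 41062560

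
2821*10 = 28210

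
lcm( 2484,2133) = 196236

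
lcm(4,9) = 36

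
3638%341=228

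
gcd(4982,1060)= 106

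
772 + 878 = 1650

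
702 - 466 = 236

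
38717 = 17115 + 21602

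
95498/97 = 984+50/97  =  984.52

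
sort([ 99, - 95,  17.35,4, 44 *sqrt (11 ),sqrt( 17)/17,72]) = [  -  95, sqrt( 17)/17,4, 17.35, 72, 99,44*sqrt( 11 )]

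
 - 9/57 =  - 1  +  16/19 = - 0.16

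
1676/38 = 44 + 2/19  =  44.11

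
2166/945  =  722/315 = 2.29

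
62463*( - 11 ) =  - 687093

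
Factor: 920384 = 2^6*73^1*197^1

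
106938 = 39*2742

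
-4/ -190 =2/95= 0.02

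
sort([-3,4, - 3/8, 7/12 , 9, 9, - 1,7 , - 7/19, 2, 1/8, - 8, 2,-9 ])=[ - 9,-8,-3, - 1, - 3/8, - 7/19,1/8, 7/12, 2, 2, 4,7, 9, 9]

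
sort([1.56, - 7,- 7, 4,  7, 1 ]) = [ -7, - 7, 1, 1.56, 4 , 7 ] 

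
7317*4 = 29268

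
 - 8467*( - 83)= 702761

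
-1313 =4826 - 6139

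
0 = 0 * 998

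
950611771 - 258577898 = 692033873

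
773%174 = 77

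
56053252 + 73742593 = 129795845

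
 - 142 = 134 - 276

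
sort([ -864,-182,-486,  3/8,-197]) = [-864,-486,-197 , - 182 , 3/8 ]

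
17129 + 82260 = 99389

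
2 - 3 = -1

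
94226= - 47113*( - 2 )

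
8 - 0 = 8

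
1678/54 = 839/27 =31.07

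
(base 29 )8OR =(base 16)1D1B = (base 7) 30503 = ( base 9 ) 11188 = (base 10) 7451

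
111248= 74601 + 36647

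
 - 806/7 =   -  116 + 6/7 = - 115.14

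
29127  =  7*4161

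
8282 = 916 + 7366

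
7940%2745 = 2450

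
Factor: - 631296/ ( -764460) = 2^7*5^(- 1)*31^( -1) = 128/155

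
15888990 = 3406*4665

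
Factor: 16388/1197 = 2^2*3^( - 2)*7^(-1)*17^1*19^( - 1)* 241^1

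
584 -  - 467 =1051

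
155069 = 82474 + 72595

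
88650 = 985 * 90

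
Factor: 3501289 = 11^1*318299^1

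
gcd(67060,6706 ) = 6706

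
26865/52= 26865/52 = 516.63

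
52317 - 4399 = 47918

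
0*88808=0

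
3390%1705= 1685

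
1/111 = 1/111 = 0.01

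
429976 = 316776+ 113200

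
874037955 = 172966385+701071570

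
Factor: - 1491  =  -3^1 * 7^1 * 71^1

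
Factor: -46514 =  - 2^1*13^1*1789^1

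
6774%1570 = 494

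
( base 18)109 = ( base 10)333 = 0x14D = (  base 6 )1313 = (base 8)515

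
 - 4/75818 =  - 1 + 37907/37909=- 0.00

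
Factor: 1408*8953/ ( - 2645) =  - 12605824/2645 = - 2^7*5^( - 1 ) * 7^1* 11^1*23^( - 2)*1279^1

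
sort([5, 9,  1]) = [ 1,5,9 ]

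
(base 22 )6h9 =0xcd7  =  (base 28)45B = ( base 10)3287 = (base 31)3d1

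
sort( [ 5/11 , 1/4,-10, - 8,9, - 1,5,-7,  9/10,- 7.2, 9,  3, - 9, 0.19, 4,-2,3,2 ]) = [ - 10, - 9, - 8, - 7.2,-7, - 2, - 1,  0.19,1/4,5/11, 9/10,2, 3, 3,4, 5, 9,9]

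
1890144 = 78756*24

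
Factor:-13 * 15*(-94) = 2^1*3^1*5^1*13^1*47^1=18330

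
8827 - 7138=1689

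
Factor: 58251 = 3^1*19417^1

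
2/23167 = 2/23167 = 0.00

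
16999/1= 16999 =16999.00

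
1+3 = 4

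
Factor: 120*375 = 45000  =  2^3 * 3^2*5^4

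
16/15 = 1 + 1/15 = 1.07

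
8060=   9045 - 985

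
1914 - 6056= - 4142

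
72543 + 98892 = 171435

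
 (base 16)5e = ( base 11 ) 86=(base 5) 334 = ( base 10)94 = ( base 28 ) 3A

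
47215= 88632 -41417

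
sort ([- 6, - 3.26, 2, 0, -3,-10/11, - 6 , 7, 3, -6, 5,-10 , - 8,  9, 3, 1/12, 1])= [ -10, - 8, -6, - 6, - 6,-3.26,-3,-10/11, 0,1/12 , 1,2, 3, 3,5, 7, 9]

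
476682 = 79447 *6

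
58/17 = 3 + 7/17 = 3.41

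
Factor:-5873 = -7^1*839^1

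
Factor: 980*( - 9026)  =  -8845480 = - 2^3*5^1*7^2 *4513^1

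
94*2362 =222028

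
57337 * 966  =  55387542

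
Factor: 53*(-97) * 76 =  - 2^2*19^1*53^1*97^1 = - 390716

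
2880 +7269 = 10149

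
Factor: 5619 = 3^1*1873^1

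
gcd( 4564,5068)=28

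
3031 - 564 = 2467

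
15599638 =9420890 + 6178748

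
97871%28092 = 13595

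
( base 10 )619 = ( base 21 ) 18a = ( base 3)211221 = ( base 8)1153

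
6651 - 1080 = 5571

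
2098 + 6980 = 9078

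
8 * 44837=358696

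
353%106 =35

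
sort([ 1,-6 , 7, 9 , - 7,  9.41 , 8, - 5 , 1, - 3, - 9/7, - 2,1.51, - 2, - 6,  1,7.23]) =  [ - 7, - 6, - 6, - 5, - 3 , - 2, - 2, - 9/7,  1, 1, 1,1.51,  7, 7.23, 8, 9 , 9.41] 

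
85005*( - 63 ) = -5355315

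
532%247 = 38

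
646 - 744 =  - 98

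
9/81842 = 9/81842 = 0.00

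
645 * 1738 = 1121010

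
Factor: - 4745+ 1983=- 2^1*1381^1 = - 2762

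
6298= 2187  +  4111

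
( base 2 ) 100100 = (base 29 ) 17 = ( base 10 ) 36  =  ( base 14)28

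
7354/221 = 7354/221 = 33.28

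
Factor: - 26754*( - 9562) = 2^2*3^1*7^4*13^1 * 683^1= 255821748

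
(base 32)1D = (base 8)55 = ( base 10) 45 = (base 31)1e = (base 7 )63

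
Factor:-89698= - 2^1*7^1*43^1*149^1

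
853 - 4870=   -  4017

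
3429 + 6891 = 10320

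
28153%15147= 13006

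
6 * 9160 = 54960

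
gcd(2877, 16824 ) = 3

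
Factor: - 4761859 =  - 1433^1*3323^1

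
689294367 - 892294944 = -203000577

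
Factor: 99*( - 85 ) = - 8415 = - 3^2 * 5^1*11^1*17^1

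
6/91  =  6/91 = 0.07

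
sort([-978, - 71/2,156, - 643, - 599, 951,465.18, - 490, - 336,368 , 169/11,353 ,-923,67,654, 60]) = [ - 978, - 923,-643 , - 599,  -  490, - 336, - 71/2,169/11, 60,67,156,353,368, 465.18, 654,951]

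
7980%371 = 189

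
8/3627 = 8/3627 = 0.00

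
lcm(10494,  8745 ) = 52470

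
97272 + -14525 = 82747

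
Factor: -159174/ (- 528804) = 2^( - 1)* 239^1*397^(-1 ) = 239/794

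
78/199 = 78/199 = 0.39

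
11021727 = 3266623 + 7755104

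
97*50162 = 4865714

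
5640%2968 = 2672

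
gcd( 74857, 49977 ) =1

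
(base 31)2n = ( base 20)45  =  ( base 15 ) 5a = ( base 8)125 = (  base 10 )85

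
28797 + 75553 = 104350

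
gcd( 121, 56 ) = 1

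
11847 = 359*33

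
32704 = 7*4672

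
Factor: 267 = 3^1*89^1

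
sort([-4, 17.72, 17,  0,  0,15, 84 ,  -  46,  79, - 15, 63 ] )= [ - 46,  -  15, - 4,0,0, 15, 17, 17.72, 63 , 79, 84]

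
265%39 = 31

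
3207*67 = 214869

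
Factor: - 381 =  - 3^1*127^1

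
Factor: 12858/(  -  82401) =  - 4286/27467= - 2^1 * 11^ ( - 2 )*227^( - 1)*2143^1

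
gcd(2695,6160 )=385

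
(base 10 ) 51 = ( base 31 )1K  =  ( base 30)1l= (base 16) 33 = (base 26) 1p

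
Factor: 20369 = 20369^1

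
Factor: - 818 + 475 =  - 7^3= -343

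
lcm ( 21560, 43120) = 43120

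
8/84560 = 1/10570  =  0.00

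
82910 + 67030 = 149940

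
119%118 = 1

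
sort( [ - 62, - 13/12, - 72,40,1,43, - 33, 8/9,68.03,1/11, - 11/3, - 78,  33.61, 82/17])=[ - 78 , - 72, - 62,- 33, - 11/3 , - 13/12, 1/11, 8/9, 1, 82/17,33.61,40 , 43, 68.03 ] 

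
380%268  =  112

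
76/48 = 1+7/12 = 1.58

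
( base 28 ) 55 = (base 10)145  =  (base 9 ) 171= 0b10010001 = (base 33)4d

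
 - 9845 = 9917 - 19762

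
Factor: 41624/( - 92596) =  - 10406/23149 = - 2^1 * 7^( - 1 )*11^2*43^1*3307^( - 1) 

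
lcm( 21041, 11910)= 631230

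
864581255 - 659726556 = 204854699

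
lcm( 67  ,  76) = 5092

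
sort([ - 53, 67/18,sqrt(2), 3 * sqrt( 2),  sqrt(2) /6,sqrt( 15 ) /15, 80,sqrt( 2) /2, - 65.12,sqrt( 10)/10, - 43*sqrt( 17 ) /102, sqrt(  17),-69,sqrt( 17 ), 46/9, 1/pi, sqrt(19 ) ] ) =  [ - 69, - 65.12, - 53, - 43*sqrt( 17) /102 , sqrt(2 )/6,sqrt( 15)/15, sqrt (10) /10, 1/pi,sqrt( 2) /2,sqrt( 2 ),67/18,  sqrt(17), sqrt( 17 ),3*sqrt ( 2),sqrt( 19),46/9, 80 ] 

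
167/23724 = 167/23724 = 0.01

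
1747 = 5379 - 3632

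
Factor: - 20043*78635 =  - 1576081305 = - 3^2 * 5^1*17^1*131^1 * 15727^1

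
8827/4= 2206+3/4= 2206.75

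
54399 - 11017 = 43382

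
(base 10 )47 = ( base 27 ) 1k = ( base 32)1f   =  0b101111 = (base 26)1L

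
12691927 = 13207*961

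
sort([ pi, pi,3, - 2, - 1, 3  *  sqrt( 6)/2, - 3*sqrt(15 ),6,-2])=[ - 3*sqrt ( 15 ), - 2, - 2,-1 , 3,pi, pi,  3*sqrt( 6 ) /2,6] 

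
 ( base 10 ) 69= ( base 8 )105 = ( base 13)54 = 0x45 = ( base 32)25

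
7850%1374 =980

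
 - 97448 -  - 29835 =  -67613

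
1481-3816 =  - 2335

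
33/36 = 11/12 = 0.92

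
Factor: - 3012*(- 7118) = 2^3*3^1*251^1*3559^1 = 21439416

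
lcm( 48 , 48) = 48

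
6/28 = 3/14 = 0.21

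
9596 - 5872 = 3724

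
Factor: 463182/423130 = 717/655 = 3^1*5^( - 1) * 131^(- 1) * 239^1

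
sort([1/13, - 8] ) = [- 8,1/13]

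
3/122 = 3/122  =  0.02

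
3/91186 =3/91186 = 0.00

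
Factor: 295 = 5^1*59^1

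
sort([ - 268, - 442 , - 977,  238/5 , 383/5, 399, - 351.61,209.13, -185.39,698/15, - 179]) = [ - 977, - 442,-351.61, - 268,-185.39,- 179,698/15,238/5 , 383/5, 209.13,399 ] 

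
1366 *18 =24588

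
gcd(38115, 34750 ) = 5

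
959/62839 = 137/8977 = 0.02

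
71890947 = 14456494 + 57434453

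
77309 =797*97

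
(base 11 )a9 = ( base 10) 119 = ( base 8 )167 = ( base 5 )434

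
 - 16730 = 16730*( -1)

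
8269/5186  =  8269/5186 = 1.59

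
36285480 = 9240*3927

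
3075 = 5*615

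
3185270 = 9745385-6560115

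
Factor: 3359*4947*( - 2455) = -3^1*5^1*17^1*97^1*491^1*3359^1 = - 40794668715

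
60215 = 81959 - 21744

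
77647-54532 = 23115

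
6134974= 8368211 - 2233237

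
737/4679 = 737/4679 = 0.16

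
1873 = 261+1612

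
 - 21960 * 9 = -197640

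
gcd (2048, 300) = 4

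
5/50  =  1/10  =  0.10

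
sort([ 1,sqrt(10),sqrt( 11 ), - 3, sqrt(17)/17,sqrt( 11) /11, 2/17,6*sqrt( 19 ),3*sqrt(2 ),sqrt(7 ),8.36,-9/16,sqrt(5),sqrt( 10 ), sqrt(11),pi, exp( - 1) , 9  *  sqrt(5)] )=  [ - 3, - 9/16, 2/17,sqrt ( 17 ) /17, sqrt( 11) /11,exp(-1 ),1,sqrt( 5 ),sqrt(7), pi,sqrt( 10),sqrt ( 10),  sqrt(11 ),sqrt (11 ), 3*sqrt(2),8.36, 9*sqrt(5),6*sqrt(19)]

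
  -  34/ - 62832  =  1/1848 = 0.00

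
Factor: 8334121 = 127^1 * 137^1  *  479^1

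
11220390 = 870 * 12897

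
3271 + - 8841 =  - 5570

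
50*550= 27500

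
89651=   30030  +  59621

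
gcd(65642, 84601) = 1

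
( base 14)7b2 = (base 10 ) 1528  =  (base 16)5F8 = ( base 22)33a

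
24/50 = 12/25  =  0.48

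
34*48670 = 1654780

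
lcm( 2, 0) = 0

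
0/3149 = 0 = 0.00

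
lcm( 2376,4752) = 4752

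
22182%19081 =3101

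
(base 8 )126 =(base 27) 35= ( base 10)86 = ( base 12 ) 72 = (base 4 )1112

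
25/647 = 25/647 = 0.04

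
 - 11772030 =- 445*26454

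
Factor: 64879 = 64879^1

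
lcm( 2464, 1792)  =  19712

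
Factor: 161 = 7^1*23^1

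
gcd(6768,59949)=9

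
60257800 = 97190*620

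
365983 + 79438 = 445421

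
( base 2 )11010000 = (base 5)1313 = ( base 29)75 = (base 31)6M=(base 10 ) 208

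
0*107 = 0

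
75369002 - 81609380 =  - 6240378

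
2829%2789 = 40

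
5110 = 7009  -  1899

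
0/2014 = 0 =0.00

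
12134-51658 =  - 39524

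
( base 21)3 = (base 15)3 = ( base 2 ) 11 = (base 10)3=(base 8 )3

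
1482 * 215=318630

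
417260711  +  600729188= 1017989899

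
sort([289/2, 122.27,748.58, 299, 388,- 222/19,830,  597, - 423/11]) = [  -  423/11, - 222/19,122.27,  289/2,  299, 388, 597,748.58, 830] 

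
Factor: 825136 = 2^4 * 13^1*3967^1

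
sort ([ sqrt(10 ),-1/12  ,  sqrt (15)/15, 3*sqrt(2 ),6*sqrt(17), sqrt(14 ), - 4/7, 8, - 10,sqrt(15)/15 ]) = [ - 10 , -4/7, - 1/12, sqrt(15) /15,sqrt( 15) /15, sqrt( 10),sqrt ( 14 ) , 3*sqrt(2 ),8,  6*sqrt( 17)]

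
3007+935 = 3942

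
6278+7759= 14037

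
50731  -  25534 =25197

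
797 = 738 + 59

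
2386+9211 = 11597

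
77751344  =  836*93004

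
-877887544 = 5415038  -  883302582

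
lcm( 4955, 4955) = 4955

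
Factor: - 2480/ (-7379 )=2^4 *5^1  *31^1*47^( - 1 ) * 157^( - 1 ) 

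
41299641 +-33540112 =7759529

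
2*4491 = 8982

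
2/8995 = 2/8995  =  0.00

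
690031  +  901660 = 1591691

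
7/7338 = 7/7338=0.00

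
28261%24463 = 3798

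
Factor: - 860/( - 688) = 5/4 = 2^( - 2)* 5^1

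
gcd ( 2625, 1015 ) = 35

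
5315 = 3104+2211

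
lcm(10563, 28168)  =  84504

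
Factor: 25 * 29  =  5^2*29^1  =  725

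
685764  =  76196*9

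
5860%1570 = 1150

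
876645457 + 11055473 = 887700930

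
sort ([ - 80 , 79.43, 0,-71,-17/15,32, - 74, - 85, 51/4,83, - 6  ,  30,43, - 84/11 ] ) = [ - 85, - 80, - 74, - 71, - 84/11, - 6, - 17/15,0,51/4,30,  32, 43 , 79.43,83]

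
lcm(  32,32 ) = 32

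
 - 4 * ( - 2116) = 8464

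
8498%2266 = 1700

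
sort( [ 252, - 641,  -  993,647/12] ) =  [- 993,- 641, 647/12, 252]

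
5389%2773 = 2616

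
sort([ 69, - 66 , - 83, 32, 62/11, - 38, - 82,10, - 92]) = [ - 92 ,  -  83,- 82, - 66, - 38 , 62/11, 10 , 32,69]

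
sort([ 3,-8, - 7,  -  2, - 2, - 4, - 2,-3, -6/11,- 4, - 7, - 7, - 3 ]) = [-8,- 7,-7, - 7, - 4, - 4, - 3, - 3, - 2, - 2, - 2, - 6/11, 3]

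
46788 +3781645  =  3828433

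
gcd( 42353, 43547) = 1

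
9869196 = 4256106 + 5613090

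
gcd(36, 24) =12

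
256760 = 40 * 6419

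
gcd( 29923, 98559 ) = 1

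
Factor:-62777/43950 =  - 2^(-1 )*3^ (  -  1) *5^(  -  2 )*11^1*13^1*293^( - 1)*439^1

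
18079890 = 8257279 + 9822611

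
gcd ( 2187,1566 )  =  27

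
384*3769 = 1447296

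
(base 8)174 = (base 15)84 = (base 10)124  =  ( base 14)8c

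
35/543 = 35/543 = 0.06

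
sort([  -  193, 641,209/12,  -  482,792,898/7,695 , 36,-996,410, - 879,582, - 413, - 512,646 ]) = [  -  996, - 879 , -512, -482, - 413, - 193,209/12,36,  898/7,  410, 582,  641, 646,695,792 ]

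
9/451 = 9/451 = 0.02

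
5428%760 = 108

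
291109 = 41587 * 7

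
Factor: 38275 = 5^2*1531^1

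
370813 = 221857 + 148956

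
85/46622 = 85/46622 = 0.00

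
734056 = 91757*8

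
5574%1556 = 906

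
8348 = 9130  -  782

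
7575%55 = 40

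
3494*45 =157230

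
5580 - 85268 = -79688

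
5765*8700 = 50155500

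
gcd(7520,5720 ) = 40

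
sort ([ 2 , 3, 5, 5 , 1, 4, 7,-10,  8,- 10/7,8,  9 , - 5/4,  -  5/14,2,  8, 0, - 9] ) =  [ - 10,-9,-10/7,-5/4, - 5/14, 0, 1 , 2, 2, 3,4,5, 5,7, 8,8, 8,9]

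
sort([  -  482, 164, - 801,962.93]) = [ - 801, - 482, 164,962.93] 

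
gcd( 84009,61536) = 3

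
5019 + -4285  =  734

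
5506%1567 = 805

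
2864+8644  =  11508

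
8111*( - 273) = -2214303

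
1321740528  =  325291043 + 996449485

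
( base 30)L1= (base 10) 631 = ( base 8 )1167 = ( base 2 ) 1001110111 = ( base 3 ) 212101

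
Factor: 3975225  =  3^1*5^2*53003^1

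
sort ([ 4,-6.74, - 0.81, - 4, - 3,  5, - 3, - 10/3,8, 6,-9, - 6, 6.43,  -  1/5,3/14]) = [ - 9, - 6.74, - 6, - 4,-10/3, - 3,  -  3, - 0.81, - 1/5,3/14,4, 5,6,  6.43,8]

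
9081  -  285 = 8796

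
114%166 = 114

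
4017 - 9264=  - 5247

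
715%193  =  136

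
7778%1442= 568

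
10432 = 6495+3937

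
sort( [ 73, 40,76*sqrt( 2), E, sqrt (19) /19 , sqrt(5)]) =[sqrt( 19)/19, sqrt( 5), E, 40, 73, 76*sqrt ( 2) ]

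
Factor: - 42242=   -  2^1 * 21121^1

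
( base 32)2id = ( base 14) d65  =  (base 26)3nb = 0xa4d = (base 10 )2637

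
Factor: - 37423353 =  - 3^1*11^1 * 53^1*21397^1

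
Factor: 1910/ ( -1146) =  - 3^( - 1 )*5^1 = - 5/3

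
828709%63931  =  61537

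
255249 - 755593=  - 500344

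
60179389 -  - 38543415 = 98722804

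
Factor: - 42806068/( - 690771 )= 2^2*3^( - 1 )*17^1*691^1*911^1 * 230257^( - 1 ) 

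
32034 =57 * 562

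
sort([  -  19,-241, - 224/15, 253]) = [ - 241, - 19, - 224/15 , 253]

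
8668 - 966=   7702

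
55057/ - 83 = - 55057/83 = -663.34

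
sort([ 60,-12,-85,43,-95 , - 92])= [ - 95 , - 92, - 85,-12, 43, 60]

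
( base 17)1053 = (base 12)2A89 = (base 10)5001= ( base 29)5RD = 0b1001110001001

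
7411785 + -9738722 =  - 2326937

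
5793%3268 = 2525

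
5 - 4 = 1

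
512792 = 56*9157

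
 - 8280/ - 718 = 4140/359 = 11.53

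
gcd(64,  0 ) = 64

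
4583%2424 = 2159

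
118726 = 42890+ 75836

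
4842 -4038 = 804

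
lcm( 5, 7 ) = 35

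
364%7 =0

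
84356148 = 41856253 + 42499895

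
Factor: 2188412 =2^2*547103^1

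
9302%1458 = 554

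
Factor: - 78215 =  - 5^1*15643^1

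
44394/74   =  599 + 34/37  =  599.92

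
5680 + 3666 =9346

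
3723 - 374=3349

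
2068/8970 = 1034/4485 = 0.23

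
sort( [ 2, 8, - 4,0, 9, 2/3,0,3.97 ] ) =[ - 4 , 0,0, 2/3,  2,3.97,8, 9 ] 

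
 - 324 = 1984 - 2308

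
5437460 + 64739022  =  70176482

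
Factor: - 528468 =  - 2^2*3^1*47^1*937^1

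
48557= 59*823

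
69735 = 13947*5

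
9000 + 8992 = 17992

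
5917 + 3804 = 9721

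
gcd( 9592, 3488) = 872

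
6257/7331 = 6257/7331 = 0.85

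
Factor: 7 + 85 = 2^2 * 23^1 = 92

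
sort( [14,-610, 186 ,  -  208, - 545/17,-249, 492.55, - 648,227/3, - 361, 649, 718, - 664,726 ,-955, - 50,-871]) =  [ - 955, - 871, - 664, - 648, - 610,  -  361, - 249, - 208 , - 50, - 545/17, 14,227/3, 186  ,  492.55, 649, 718, 726]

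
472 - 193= 279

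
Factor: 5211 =3^3*193^1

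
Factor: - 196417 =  - 13^1 * 29^1*521^1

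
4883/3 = 4883/3 = 1627.67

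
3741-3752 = - 11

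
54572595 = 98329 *555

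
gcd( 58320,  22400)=80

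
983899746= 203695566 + 780204180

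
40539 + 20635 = 61174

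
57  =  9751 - 9694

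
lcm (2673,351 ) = 34749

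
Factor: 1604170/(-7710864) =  - 802085/3855432 = - 2^( - 3) * 3^( - 1)* 5^1*7^( - 1) *19^1  *53^(-1)*433^( - 1 ) * 8443^1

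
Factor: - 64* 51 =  - 2^6*3^1 * 17^1 = - 3264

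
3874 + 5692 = 9566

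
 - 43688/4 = -10922 = - 10922.00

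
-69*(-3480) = 240120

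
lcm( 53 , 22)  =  1166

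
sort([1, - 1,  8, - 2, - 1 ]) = [ - 2,  -  1 , - 1 , 1, 8]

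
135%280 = 135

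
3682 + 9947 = 13629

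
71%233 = 71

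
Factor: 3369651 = 3^1  *1123217^1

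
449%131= 56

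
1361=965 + 396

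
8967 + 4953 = 13920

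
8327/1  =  8327  =  8327.00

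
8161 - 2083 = 6078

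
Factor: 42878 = 2^1*11^1*1949^1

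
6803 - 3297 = 3506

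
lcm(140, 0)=0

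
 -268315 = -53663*5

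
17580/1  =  17580  =  17580.00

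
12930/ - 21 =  - 616+2/7  =  - 615.71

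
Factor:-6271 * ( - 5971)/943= 7^1*23^( - 1)*41^( - 1)*853^1 * 6271^1=37444141/943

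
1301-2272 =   -  971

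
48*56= 2688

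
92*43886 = 4037512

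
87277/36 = 2424 + 13/36 = 2424.36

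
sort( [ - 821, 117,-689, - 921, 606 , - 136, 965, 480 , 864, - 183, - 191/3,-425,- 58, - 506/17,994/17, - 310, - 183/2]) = [-921, - 821, - 689,  -  425, - 310, - 183, - 136, - 183/2, - 191/3, - 58, - 506/17,994/17,117 , 480,606, 864, 965] 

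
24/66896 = 3/8362 = 0.00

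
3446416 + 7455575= 10901991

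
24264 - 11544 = 12720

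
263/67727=263/67727 =0.00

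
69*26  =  1794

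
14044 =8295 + 5749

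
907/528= 907/528 = 1.72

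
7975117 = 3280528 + 4694589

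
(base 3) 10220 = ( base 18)5f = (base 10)105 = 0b1101001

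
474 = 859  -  385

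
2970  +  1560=4530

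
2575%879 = 817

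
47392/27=47392/27 = 1755.26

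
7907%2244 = 1175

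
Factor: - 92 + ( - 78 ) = - 170 = -2^1 * 5^1 * 17^1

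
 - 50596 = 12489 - 63085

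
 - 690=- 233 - 457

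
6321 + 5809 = 12130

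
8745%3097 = 2551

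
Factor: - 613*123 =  - 3^1*41^1*613^1 = - 75399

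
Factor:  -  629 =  - 17^1 *37^1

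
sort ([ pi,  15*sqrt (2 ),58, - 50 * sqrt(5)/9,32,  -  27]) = [ - 27, - 50*sqrt( 5)/9,pi , 15 * sqrt( 2 ),32,58]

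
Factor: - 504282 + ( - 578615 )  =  -1082897 = -1013^1*1069^1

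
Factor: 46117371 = 3^1*43^1*131^1*2729^1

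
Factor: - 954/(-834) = 159/139 = 3^1*53^1*139^( - 1)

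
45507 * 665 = 30262155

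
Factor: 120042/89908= 2^( -1) *3^5*7^( - 1)*13^ (-1) = 243/182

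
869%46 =41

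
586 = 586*1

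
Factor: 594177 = 3^1*31^1*6389^1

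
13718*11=150898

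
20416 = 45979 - 25563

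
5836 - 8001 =-2165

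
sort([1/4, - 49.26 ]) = [ - 49.26,1/4 ] 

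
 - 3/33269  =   - 1 + 33266/33269=- 0.00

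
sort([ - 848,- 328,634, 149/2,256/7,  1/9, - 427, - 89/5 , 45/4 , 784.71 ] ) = [  -  848, - 427, - 328, - 89/5 , 1/9,  45/4, 256/7,149/2, 634,  784.71 ]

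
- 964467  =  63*(-15309)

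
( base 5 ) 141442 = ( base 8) 13360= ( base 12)3494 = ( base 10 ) 5872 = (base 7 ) 23056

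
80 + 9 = 89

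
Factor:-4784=-2^4*13^1*23^1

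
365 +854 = 1219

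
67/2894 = 67/2894 = 0.02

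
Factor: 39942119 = 7^1  *  5706017^1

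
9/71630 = 9/71630 = 0.00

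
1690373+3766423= 5456796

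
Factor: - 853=- 853^1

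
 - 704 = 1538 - 2242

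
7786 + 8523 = 16309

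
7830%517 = 75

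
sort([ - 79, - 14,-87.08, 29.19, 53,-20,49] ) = [-87.08 ,-79, - 20, -14 , 29.19,49,53] 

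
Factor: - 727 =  - 727^1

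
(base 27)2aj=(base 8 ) 3323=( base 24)30j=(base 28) 26B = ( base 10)1747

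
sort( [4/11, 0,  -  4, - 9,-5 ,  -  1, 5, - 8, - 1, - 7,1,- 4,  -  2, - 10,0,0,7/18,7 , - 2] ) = [  -  10, - 9, - 8, - 7, - 5, - 4,-4, - 2,-2, - 1, - 1, 0,0,0, 4/11,7/18,1, 5, 7 ] 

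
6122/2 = 3061=3061.00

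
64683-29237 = 35446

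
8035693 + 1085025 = 9120718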